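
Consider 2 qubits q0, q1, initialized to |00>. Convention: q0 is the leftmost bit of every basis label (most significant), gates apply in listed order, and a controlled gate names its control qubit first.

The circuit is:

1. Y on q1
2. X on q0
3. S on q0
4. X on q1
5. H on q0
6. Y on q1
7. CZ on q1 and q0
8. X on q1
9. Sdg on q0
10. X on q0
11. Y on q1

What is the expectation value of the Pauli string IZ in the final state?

In the final state, IZ has expectation -1.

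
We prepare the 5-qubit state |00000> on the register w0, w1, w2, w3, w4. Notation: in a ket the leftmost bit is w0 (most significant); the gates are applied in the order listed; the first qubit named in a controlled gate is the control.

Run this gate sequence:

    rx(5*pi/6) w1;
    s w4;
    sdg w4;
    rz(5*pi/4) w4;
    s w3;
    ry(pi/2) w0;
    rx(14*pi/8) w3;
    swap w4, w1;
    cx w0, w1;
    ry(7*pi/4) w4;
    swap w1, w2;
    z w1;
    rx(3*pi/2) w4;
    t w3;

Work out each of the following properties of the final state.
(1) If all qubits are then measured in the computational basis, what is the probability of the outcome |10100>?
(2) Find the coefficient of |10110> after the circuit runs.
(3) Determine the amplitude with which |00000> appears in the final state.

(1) Outcome |10100> occurs with probability 3*sqrt(2)/32 + 3/16. Key observation: steps 2-3 multiply out to the identity, so the circuit reduces to the remaining gates.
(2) |10110> carries amplitude (-sqrt(3) + sqrt(6) + sqrt(3)*I)*exp(5*I*pi/8)/8 in the final state.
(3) The amplitude on |00000> is (sqrt(3) + sqrt(6) - sqrt(3)*I)*exp(3*I*pi/8)/8.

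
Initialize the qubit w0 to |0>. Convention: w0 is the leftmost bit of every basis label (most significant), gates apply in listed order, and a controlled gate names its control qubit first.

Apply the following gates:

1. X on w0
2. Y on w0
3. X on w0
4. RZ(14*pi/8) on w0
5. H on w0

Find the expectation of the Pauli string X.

The observable X averages to -1.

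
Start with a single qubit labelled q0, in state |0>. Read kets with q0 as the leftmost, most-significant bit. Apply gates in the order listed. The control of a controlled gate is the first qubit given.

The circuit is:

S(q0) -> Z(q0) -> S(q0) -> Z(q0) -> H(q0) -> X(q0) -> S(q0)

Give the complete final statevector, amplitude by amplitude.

The final amplitudes are sqrt(2)/2 on |0>, sqrt(2)*I/2 on |1>.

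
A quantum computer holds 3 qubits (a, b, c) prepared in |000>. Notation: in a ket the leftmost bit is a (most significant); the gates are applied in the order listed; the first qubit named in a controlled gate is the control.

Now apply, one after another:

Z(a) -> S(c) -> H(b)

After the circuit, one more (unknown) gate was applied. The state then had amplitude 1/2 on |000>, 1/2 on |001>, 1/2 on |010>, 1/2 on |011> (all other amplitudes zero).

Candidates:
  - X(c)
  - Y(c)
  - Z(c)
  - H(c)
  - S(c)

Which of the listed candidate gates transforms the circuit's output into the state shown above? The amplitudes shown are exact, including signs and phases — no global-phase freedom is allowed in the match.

It was H(c) that produced the state shown.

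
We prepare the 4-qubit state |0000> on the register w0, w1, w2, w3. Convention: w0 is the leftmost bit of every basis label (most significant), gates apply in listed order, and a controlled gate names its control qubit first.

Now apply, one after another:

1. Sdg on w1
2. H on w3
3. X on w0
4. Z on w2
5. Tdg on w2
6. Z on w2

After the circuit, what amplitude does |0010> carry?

The final state's coefficient on |0010> equals 0.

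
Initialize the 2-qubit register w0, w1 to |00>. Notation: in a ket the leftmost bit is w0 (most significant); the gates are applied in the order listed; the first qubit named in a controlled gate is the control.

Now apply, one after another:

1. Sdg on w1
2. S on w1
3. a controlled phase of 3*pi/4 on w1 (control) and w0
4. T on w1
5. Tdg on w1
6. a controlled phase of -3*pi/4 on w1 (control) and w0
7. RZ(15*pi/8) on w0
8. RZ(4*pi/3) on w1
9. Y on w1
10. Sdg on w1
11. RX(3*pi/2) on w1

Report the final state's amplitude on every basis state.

The resulting statevector has amplitude -sqrt(2)*exp(43*I*pi/48)/2 on |00>, -sqrt(2)*exp(19*I*pi/48)/2 on |01>, 0 on |10>, 0 on |11>.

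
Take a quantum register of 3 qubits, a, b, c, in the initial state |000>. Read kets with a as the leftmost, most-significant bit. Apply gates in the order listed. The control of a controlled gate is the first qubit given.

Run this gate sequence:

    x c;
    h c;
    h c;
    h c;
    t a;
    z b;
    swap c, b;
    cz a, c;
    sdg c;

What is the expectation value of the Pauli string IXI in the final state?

The expectation value of IXI is -1.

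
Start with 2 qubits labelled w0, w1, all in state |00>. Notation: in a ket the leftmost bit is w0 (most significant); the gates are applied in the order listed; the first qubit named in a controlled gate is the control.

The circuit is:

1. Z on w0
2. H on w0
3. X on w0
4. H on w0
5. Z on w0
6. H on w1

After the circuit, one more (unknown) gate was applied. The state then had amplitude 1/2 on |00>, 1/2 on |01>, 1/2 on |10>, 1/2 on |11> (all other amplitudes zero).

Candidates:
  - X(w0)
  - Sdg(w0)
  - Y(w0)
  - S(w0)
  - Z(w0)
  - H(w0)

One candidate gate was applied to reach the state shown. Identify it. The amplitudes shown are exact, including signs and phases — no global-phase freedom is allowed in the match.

It was H(w0) that produced the state shown. Key observation: steps 2-5 multiply out to the identity, so the circuit reduces to the remaining gates.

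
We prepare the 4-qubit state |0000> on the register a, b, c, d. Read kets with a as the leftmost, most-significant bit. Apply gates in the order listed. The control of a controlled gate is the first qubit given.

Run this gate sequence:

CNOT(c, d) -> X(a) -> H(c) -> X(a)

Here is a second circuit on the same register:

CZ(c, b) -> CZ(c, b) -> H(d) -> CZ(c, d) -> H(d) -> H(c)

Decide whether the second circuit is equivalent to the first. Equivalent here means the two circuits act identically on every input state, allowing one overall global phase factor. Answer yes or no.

Yes — the two circuits implement the same unitary up to a global phase.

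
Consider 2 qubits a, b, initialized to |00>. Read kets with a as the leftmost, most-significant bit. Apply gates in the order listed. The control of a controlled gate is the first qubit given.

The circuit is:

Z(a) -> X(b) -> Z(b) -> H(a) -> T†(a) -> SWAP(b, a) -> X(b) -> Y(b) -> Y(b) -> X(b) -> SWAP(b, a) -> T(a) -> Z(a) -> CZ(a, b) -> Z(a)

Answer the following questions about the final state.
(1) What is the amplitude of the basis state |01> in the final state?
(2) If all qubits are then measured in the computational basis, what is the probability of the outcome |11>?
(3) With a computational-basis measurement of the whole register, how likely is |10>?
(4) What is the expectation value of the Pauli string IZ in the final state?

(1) The final state's coefficient on |01> equals -sqrt(2)/2.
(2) A full measurement returns |11> with probability 1/2.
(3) A full measurement returns |10> with probability 0.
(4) In the final state, IZ has expectation -1.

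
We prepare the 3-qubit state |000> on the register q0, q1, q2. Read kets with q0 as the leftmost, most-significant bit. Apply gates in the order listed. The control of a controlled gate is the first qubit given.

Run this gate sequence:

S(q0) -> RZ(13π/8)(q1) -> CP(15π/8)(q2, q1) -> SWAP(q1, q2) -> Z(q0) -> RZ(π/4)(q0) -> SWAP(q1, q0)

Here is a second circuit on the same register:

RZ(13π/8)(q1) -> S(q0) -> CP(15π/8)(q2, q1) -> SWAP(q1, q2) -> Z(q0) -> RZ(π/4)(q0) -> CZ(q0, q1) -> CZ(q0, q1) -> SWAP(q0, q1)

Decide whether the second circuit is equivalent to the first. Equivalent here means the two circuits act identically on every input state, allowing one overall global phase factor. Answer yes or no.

Yes: on every input state the two circuits agree up to one overall phase factor.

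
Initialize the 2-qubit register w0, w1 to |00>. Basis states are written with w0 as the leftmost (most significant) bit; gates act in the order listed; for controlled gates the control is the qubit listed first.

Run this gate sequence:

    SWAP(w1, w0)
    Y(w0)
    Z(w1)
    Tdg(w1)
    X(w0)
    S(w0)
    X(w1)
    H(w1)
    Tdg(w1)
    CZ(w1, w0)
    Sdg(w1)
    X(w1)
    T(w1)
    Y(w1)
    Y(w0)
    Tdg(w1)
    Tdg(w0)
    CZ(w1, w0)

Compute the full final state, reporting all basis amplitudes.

After the circuit, the state carries amplitude 0 on |00>, 0 on |01>, sqrt(2)*I/2 on |10>, sqrt(2)*exp(I*pi/4)/2 on |11>.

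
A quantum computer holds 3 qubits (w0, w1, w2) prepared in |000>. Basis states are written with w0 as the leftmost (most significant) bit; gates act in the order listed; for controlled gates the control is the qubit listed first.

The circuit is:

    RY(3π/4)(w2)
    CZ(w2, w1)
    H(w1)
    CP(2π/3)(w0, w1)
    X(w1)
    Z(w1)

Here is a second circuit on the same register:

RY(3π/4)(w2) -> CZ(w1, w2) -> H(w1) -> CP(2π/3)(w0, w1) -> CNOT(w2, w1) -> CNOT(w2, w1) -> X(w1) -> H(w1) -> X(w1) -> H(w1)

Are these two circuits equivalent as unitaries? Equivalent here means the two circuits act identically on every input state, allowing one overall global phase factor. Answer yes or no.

Yes — the two circuits implement the same unitary up to a global phase.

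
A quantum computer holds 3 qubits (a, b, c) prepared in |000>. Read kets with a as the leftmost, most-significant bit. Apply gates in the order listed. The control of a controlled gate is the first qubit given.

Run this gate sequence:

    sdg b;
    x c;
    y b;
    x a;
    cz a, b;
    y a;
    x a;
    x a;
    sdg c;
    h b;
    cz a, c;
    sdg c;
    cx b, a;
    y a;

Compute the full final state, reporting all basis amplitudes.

After the circuit, the state carries amplitude sqrt(2)*I/2 on |011>, sqrt(2)*I/2 on |101>, and 0 on every other basis state.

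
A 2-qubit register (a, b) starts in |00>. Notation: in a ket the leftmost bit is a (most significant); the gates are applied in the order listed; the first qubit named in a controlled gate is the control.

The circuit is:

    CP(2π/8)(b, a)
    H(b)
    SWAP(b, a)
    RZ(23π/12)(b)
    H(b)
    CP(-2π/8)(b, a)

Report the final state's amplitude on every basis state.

The resulting statevector has amplitude -exp(I*pi/24)/2 on |00>, -exp(I*pi/24)/2 on |01>, -exp(I*pi/24)/2 on |10>, exp(19*I*pi/24)/2 on |11>.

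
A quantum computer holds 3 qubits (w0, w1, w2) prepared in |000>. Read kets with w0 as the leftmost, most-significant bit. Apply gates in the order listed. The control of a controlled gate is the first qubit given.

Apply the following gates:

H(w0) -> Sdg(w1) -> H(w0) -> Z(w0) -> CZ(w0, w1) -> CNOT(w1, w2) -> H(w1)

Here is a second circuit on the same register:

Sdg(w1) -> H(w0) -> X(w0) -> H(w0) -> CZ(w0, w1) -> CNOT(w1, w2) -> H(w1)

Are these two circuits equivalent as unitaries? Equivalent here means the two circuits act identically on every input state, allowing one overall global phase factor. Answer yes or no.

Yes — the two circuits implement the same unitary up to a global phase.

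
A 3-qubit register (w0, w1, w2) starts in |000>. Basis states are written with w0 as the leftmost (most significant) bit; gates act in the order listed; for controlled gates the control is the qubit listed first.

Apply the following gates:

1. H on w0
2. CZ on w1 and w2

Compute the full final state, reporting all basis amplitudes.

The final amplitudes are sqrt(2)/2 on |000>, sqrt(2)/2 on |100>, and 0 on every other basis state.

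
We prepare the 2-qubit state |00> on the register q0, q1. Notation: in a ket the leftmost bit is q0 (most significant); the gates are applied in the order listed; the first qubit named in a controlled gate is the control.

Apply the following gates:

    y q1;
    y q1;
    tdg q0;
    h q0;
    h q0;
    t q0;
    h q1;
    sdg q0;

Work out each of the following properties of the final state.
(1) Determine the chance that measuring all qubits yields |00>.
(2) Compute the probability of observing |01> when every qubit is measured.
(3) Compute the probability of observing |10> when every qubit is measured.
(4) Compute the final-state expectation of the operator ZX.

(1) Outcome |00> occurs with probability 1/2. Key observation: the block from step 3 through step 6 cancels to the identity and can be dropped.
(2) The probability of measuring |01> is 1/2.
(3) Outcome |10> occurs with probability 0.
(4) In the final state, ZX has expectation 1.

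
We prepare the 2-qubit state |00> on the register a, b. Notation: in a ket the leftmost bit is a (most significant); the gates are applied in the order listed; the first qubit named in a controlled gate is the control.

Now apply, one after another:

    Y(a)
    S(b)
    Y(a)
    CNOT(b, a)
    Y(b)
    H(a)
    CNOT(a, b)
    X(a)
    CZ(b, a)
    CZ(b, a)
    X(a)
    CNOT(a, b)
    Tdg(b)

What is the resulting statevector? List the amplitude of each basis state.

After the circuit, the state carries amplitude 0 on |00>, sqrt(2)*exp(I*pi/4)/2 on |01>, 0 on |10>, sqrt(2)*exp(I*pi/4)/2 on |11>. Key observation: gates 7-12 undo each other exactly, leaving only the rest of the circuit to track.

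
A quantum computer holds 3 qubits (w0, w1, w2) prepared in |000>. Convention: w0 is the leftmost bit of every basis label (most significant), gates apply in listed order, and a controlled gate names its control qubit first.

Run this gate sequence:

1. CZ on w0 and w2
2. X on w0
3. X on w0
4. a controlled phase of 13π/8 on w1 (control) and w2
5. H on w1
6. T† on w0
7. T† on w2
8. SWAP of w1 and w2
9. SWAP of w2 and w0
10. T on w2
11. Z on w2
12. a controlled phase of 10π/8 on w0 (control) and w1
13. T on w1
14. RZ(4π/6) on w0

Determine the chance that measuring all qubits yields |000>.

The probability of measuring |000> is 1/2.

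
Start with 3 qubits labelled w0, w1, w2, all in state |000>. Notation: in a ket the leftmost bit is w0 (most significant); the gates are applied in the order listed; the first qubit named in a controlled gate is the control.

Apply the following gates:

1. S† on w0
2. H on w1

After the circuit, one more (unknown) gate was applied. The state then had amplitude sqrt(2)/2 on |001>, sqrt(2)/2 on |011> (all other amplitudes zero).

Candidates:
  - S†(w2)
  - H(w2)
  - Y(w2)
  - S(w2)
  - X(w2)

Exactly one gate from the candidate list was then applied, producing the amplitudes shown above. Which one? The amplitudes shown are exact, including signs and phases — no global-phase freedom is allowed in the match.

The applied gate was X(w2).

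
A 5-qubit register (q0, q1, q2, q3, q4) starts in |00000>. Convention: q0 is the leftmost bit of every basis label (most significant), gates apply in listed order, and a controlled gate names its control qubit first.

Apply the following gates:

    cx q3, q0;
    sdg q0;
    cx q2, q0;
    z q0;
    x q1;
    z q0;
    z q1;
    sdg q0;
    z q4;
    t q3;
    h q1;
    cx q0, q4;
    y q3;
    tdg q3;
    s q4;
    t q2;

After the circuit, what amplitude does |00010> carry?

|00010> carries amplitude -sqrt(2)*exp(I*pi/4)/2 in the final state.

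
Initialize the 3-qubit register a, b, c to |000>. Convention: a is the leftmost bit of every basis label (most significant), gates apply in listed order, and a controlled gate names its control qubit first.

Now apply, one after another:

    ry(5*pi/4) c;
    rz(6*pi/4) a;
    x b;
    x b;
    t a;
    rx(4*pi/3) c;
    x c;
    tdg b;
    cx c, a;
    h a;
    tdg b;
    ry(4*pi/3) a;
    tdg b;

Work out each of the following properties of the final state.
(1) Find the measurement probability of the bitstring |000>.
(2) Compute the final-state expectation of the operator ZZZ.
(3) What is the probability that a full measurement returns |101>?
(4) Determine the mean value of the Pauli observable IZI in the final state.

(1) The probability of measuring |000> is -sqrt(2)/16 - sqrt(6)/32 + sqrt(3)/8 + 1/4. Key observation: gates 3-4 undo each other exactly, leaving only the rest of the circuit to track.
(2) The observable ZZZ averages to sqrt(3)/2.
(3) A full measurement returns |101> with probability sqrt(6)/32 + sqrt(2)/16 + sqrt(3)/8 + 1/4.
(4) The expectation value of IZI is 1.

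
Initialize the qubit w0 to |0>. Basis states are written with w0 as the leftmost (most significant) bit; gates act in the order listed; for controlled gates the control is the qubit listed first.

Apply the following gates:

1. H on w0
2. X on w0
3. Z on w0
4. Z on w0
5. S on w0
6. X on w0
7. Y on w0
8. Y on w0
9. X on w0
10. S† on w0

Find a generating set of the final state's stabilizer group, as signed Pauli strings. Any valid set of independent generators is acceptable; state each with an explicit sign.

The final state is stabilized by the group generated by +X; other independent generating sets are equally valid. Key observation: gates 5-10 undo each other exactly, leaving only the rest of the circuit to track.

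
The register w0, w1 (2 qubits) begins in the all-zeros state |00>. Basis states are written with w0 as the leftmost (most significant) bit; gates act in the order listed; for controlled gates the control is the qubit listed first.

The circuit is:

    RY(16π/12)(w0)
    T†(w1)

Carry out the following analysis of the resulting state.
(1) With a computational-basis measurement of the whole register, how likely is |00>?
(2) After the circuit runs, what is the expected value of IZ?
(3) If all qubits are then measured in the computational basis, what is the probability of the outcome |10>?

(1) Outcome |00> occurs with probability 1/4.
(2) The observable IZ averages to 1.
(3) The probability of measuring |10> is 3/4.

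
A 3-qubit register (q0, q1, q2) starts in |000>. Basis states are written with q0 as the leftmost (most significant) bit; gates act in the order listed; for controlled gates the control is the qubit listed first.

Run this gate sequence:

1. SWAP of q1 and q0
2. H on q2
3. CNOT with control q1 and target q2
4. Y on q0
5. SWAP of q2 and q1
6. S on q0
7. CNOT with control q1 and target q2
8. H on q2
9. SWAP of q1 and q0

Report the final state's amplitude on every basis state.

The resulting statevector has amplitude 0 on |000>, 0 on |001>, -1/2 on |010>, -1/2 on |011>, 0 on |100>, 0 on |101>, -1/2 on |110>, 1/2 on |111>.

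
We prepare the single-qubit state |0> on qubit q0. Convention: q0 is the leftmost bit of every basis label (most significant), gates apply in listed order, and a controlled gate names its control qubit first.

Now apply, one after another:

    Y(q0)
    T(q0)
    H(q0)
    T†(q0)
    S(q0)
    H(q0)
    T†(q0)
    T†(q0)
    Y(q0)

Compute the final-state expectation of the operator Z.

In the final state, Z has expectation sqrt(2)/2.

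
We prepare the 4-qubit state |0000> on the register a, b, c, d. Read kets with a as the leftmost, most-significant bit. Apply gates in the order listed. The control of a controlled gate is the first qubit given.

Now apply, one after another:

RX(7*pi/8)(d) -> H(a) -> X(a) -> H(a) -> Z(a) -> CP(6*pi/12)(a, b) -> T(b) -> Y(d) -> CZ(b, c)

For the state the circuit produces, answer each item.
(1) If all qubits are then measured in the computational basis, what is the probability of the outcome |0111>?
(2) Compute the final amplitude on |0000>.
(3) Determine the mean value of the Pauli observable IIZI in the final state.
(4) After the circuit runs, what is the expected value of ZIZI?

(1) A full measurement returns |0111> with probability 0.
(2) The final state's coefficient on |0000> equals -cos(pi/16).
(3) The observable IIZI averages to 1.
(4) The observable ZIZI averages to 1.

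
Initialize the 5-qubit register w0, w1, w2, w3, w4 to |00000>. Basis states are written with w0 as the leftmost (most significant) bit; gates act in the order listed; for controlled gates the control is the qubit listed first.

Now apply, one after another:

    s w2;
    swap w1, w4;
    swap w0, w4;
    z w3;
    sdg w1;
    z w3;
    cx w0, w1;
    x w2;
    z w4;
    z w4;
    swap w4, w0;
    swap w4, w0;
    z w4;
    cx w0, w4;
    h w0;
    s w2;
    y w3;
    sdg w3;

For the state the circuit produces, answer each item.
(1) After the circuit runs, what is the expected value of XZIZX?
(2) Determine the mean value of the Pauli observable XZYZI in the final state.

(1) The observable XZIZX averages to 0. Key observation: steps 10-13 multiply out to the identity, so the circuit reduces to the remaining gates.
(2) In the final state, XZYZI has expectation 0.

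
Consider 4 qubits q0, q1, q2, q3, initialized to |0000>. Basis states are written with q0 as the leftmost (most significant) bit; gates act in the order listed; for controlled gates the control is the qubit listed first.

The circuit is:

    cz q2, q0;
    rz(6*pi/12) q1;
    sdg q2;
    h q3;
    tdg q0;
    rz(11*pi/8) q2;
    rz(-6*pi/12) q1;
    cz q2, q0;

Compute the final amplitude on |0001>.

|0001> carries amplitude -sqrt(2)*exp(5*I*pi/16)/2 in the final state.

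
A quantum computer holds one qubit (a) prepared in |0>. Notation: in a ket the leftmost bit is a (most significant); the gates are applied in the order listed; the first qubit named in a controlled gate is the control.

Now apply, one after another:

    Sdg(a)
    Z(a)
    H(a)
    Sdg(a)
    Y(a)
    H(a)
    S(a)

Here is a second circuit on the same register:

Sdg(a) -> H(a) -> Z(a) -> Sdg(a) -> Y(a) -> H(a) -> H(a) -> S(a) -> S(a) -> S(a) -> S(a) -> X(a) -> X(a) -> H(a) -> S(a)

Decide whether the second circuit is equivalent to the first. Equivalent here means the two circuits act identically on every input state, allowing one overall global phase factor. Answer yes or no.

No: there is an input state on which the two circuits produce genuinely different outputs (not merely differing by a phase).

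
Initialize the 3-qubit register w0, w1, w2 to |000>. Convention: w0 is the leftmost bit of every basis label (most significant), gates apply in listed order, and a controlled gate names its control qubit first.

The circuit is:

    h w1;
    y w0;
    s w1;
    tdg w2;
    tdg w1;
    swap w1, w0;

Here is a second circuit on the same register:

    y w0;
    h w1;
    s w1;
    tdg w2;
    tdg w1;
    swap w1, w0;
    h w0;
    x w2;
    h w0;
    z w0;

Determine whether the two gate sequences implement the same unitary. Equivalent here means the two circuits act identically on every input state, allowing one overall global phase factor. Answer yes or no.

No: there is an input state on which the two circuits produce genuinely different outputs (not merely differing by a phase).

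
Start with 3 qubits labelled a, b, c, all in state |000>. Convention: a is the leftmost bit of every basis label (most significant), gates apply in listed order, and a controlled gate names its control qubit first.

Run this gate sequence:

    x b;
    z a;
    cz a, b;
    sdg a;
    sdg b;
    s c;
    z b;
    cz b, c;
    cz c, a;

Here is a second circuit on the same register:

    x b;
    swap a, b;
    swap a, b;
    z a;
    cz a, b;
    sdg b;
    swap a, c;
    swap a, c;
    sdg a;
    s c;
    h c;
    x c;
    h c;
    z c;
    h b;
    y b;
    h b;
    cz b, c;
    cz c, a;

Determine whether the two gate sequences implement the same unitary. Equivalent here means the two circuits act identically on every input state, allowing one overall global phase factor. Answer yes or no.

No — the two circuits implement different unitaries, even allowing a global phase.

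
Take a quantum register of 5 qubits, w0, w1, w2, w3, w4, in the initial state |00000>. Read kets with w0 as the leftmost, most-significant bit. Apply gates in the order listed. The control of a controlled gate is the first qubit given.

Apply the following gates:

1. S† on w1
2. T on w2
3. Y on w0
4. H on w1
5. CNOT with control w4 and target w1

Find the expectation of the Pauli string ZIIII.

In the final state, ZIIII has expectation -1.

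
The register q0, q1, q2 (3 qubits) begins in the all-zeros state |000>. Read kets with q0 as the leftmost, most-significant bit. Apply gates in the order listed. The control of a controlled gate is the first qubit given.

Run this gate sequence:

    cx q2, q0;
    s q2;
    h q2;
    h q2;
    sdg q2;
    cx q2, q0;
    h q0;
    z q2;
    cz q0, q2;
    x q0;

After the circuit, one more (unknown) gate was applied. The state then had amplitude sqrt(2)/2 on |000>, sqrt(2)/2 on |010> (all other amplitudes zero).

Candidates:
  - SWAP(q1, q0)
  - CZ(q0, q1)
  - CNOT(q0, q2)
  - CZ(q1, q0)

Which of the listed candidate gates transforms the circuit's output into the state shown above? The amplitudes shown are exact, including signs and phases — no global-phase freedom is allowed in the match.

It was SWAP(q1, q0) that produced the state shown.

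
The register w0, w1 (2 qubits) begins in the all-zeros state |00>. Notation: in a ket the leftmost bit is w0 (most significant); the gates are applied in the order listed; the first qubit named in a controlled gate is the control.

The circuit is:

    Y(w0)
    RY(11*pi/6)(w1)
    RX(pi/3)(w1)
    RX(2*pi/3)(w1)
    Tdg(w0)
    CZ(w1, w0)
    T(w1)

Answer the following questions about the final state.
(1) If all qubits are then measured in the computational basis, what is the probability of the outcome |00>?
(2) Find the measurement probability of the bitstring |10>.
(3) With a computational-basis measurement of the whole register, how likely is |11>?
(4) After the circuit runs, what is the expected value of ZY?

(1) Outcome |00> occurs with probability 0.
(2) The probability of measuring |10> is 1/2 - sqrt(3)/4.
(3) Outcome |11> occurs with probability sqrt(3)/4 + 1/2.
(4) The observable ZY averages to -sqrt(2)/4.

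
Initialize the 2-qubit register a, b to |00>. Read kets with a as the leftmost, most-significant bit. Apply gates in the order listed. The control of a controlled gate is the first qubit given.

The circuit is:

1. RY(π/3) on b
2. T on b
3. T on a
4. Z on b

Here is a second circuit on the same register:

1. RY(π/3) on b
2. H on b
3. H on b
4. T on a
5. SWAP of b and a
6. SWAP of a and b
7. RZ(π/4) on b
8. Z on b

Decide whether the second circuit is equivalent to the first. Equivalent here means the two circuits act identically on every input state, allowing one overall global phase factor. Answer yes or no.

Yes: on every input state the two circuits agree up to one overall phase factor.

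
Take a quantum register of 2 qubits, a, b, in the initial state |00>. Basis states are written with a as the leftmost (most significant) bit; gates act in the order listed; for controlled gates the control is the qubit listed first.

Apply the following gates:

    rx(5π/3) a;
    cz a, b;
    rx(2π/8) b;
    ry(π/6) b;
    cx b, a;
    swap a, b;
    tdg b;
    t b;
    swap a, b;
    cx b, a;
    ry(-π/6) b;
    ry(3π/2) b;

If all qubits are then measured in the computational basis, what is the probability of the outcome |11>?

The probability of measuring |11> is 1/8. Key observation: steps 4-11 multiply out to the identity, so the circuit reduces to the remaining gates.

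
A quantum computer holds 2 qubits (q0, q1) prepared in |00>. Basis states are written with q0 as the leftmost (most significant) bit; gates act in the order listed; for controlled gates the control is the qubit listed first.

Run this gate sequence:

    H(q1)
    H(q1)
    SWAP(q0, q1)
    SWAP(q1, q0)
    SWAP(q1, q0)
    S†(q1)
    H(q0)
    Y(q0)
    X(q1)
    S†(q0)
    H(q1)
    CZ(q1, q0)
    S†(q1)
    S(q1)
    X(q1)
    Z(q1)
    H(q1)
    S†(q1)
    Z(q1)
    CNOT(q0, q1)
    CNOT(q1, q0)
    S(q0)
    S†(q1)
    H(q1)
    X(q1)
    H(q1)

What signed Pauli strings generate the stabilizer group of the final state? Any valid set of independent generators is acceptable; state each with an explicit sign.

One valid set of independent stabilizer generators is +YI, +IZ (any independent generating set of the same group is equally correct).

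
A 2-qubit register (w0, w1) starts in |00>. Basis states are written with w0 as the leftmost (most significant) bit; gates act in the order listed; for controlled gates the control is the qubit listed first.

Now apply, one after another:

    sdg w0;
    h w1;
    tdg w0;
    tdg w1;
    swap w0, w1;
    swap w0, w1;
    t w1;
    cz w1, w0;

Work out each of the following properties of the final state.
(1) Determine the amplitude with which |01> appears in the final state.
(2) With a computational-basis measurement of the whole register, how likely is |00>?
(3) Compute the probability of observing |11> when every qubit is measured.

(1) The final state's coefficient on |01> equals sqrt(2)/2. Key observation: steps 5-6 multiply out to the identity, so the circuit reduces to the remaining gates.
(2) Outcome |00> occurs with probability 1/2.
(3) A full measurement returns |11> with probability 0.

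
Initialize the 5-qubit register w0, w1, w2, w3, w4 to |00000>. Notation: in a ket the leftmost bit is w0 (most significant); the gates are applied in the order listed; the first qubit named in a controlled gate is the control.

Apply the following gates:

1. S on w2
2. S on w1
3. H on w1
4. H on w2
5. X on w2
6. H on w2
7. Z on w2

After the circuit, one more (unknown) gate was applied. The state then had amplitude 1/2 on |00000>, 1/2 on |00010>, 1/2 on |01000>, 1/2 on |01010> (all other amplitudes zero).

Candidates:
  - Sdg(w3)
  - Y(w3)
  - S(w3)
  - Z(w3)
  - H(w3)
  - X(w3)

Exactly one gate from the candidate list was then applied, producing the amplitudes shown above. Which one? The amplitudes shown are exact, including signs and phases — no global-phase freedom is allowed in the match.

The applied gate was H(w3). Key observation: steps 4-7 multiply out to the identity, so the circuit reduces to the remaining gates.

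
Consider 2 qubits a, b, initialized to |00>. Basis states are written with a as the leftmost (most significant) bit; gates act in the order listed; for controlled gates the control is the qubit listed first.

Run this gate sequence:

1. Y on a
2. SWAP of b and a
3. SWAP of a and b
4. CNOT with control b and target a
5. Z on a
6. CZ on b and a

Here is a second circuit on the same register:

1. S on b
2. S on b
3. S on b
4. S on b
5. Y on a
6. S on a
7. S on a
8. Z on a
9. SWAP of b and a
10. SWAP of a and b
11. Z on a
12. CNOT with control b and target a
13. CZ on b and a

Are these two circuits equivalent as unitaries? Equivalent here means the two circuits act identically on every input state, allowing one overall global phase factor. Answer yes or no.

No: there is an input state on which the two circuits produce genuinely different outputs (not merely differing by a phase).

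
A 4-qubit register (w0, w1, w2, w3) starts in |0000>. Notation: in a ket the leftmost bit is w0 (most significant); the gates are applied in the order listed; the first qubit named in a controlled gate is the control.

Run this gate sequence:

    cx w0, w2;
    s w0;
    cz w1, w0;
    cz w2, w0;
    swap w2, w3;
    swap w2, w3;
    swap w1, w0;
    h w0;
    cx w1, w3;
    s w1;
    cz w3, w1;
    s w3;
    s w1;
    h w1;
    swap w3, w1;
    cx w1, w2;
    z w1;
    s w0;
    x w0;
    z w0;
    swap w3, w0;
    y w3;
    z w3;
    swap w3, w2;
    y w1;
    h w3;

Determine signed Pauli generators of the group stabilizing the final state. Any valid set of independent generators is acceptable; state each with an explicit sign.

The final state is stabilized by the group generated by +XIII, -IIYI, +IIIX, -IZII; other independent generating sets are equally valid.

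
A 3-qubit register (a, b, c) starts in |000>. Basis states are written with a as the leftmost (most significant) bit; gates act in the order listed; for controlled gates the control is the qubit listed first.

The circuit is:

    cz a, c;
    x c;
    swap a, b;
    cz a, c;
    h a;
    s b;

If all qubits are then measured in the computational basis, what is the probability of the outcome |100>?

A full measurement returns |100> with probability 0.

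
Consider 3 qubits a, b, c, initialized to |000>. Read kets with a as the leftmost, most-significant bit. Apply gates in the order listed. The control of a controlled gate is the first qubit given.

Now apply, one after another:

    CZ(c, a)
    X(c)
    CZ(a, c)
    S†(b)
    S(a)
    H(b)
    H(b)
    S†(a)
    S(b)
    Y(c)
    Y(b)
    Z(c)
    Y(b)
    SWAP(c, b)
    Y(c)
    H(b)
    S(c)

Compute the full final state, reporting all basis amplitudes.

After the circuit, the state carries amplitude sqrt(2)*I/2 on |001>, sqrt(2)*I/2 on |011>, and 0 on every other basis state.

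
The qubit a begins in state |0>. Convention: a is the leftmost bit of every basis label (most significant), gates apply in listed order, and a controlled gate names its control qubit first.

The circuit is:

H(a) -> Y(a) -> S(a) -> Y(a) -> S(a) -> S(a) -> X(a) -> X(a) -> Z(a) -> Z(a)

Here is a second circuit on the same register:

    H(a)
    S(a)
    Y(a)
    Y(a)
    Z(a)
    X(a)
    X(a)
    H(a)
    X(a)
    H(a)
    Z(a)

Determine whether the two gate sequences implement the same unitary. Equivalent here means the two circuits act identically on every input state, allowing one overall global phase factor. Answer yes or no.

No, they are not equivalent — no single phase factor reconciles the two unitaries.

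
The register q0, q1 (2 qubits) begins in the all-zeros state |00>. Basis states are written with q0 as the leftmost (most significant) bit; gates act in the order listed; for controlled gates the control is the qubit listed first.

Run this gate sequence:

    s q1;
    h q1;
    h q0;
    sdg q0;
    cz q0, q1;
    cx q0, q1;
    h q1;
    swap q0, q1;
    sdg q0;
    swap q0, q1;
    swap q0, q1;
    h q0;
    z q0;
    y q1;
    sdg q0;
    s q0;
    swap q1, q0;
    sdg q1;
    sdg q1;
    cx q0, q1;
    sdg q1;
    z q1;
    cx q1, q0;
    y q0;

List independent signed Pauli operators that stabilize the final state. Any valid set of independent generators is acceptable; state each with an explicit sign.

The stabilizer group can be generated by +XZ, +ZY, among other valid generating sets.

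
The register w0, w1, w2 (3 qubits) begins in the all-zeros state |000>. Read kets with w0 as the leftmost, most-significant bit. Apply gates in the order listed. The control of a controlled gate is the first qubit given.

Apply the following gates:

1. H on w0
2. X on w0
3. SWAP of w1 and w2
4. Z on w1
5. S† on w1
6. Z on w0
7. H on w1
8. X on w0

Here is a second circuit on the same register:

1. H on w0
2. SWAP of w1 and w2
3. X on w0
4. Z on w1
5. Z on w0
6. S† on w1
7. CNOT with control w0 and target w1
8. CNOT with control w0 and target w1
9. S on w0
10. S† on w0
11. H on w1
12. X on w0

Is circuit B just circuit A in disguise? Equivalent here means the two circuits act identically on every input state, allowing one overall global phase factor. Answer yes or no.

Yes, they are equivalent — the unitaries differ by at most a global phase.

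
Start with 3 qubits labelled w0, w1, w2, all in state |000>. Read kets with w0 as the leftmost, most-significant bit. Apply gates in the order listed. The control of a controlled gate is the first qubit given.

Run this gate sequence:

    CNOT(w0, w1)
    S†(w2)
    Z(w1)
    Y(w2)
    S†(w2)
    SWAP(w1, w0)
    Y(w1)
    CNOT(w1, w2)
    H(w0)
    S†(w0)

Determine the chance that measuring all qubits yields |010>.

Outcome |010> occurs with probability 1/2.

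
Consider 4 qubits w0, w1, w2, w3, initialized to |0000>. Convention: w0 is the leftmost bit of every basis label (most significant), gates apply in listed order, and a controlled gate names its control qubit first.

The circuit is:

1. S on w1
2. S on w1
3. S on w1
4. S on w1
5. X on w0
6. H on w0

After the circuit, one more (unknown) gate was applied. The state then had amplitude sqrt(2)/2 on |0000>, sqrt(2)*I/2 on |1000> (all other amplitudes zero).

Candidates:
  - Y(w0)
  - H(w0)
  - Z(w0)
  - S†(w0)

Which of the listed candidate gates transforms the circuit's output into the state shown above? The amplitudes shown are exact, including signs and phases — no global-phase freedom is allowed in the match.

The unique candidate consistent with the amplitudes is S†(w0). Key observation: gates 1-4 undo each other exactly, leaving only the rest of the circuit to track.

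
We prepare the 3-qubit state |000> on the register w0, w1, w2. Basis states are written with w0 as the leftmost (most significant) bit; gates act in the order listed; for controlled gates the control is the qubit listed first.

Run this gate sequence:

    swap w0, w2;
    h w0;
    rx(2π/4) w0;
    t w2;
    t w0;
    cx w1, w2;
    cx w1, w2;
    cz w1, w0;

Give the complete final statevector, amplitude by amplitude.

The resulting statevector has amplitude 1/2 - I/2 on |000>, sqrt(2)/2 on |100>, and 0 on every other basis state.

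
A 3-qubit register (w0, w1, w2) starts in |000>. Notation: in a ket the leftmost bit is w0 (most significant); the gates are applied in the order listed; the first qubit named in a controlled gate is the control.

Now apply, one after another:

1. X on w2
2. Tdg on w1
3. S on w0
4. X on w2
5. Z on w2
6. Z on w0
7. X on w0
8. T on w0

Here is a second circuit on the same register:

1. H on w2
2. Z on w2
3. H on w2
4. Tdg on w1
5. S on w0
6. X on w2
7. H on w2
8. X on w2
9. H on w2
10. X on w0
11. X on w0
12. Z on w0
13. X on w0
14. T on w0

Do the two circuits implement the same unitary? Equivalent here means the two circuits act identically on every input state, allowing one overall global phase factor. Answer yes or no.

Yes: on every input state the two circuits agree up to one overall phase factor.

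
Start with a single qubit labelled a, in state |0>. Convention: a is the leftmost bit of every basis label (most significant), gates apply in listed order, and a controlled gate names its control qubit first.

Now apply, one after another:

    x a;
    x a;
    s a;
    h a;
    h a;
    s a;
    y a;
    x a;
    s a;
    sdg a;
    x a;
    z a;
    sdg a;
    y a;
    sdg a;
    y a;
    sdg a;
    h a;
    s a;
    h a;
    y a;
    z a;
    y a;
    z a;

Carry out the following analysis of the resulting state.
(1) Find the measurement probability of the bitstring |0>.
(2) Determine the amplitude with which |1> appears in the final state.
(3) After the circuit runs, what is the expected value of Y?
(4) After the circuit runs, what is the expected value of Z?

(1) A full measurement returns |0> with probability 1/2.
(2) The final state's coefficient on |1> equals 1/2 - I/2.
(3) The observable Y averages to 1.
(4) The expectation value of Z is 0.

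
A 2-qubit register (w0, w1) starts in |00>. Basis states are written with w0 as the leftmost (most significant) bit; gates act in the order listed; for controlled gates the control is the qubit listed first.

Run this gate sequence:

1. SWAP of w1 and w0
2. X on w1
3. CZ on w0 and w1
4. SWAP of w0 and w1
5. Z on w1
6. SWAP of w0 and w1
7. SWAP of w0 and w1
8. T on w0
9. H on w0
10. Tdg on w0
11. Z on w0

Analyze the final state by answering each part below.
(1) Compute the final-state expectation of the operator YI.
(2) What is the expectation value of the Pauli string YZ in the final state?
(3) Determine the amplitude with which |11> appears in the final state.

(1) In the final state, YI has expectation -sqrt(2)/2.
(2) In the final state, YZ has expectation -sqrt(2)/2.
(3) |11> carries amplitude 0 in the final state.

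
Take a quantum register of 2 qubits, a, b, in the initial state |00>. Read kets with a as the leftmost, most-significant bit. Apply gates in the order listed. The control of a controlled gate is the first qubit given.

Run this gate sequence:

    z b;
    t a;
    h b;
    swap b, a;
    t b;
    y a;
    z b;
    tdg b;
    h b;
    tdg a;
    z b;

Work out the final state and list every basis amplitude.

The resulting statevector has amplitude -I/2 on |00>, I/2 on |01>, exp(I*pi/4)/2 on |10>, -exp(I*pi/4)/2 on |11>.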